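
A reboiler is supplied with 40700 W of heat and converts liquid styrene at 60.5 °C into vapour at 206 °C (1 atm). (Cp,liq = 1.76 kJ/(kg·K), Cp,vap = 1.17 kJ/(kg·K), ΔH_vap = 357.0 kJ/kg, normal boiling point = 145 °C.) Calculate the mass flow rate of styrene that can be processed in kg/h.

Δh = 1.76×(145−60.5) + 357.0 + 1.17×(206−145) = 577.09 kJ/kg
Q = 40700 W = 40.7 kJ/s = 146520 kJ/h
ṁ = Q/Δh = 146520 / 577.09 = 253.89 kg/h

ṁ = 254 kg/h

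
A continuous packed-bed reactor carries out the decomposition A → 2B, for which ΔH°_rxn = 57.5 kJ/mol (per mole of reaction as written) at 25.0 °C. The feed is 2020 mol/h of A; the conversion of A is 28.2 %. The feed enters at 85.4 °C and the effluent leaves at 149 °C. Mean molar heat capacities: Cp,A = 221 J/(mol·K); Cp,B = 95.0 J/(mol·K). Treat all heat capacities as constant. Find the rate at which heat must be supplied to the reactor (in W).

Q_in = 16400 W

Extent of reaction ξ = 0.282 × 2020 = 569.64 mol/h
Reaction term: ξ·ΔH°_rxn = 569.64 × 57.5 = 32754 kJ/h
Sensible, feed 85.4→25 °C: -26964 kJ/h
Outlet flows (mol/h): A 1450.4, B 1139.3
Sensible, products 25→149 °C: 53166 kJ/h
Q = ΔH = 58957 kJ/h = 16.377 kW
Heat supplied = 16377 W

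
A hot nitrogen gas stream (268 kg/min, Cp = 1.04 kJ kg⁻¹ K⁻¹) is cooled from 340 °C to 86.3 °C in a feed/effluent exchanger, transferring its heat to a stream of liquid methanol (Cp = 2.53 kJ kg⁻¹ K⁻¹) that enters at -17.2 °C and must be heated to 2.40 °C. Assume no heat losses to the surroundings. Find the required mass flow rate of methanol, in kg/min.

Heat released by hot stream: Q = 268 × 1.04 × (340 − 86.3) = 70711 kJ/min
Energy balance on cold side (adiabatic exchanger): Q = ṁ_c·Cp_c·(T_c,out − T_c,in)
ṁ_c = 70711 / [2.53 × (2.40 − -17.2)] = 1426 kg/min

ṁ_c = 1430 kg/min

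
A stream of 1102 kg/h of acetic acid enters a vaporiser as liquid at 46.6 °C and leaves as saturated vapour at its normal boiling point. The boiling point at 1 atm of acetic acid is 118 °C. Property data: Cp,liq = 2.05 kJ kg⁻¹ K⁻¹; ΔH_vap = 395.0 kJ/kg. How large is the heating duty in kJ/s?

Q = 166 kJ/s

liquid 46.6→118 °C: 146.37 kJ/kg
vaporisation at 118 °C: 395 kJ/kg
Δh = 146.37 + 395 = 541.37 kJ/kg
Q = ṁ·Δh = 1102 kg/h × 541.37 kJ/kg = 596590 kJ/h
|Q| = 165.72 kW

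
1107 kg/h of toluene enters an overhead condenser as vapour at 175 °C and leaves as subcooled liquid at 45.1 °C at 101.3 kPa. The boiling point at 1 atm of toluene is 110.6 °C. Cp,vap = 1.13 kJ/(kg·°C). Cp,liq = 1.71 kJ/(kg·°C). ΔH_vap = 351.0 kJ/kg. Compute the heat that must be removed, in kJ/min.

Q_c = 9890 kJ/min

vapour 175→110.6 °C: -72.772 kJ/kg
condensation at 110.6 °C: -351 kJ/kg
liquid 110.6→45.1 °C: -112 kJ/kg
Δh = -72.772 + -351 + -112 = -535.78 kJ/kg
Q = ṁ·Δh = 1107 kg/h × -535.78 kJ/kg = -593110 kJ/h
|Q| = 164.75 kW = 9885.1 kJ/min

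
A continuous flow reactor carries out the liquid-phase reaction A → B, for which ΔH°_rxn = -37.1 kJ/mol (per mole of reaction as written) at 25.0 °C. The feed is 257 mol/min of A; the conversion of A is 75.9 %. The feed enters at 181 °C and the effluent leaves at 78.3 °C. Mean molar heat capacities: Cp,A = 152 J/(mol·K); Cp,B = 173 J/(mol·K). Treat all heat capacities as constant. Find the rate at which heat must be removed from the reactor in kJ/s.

Extent of reaction ξ = 0.759 × 257 = 195.06 mol/min
Reaction term: ξ·ΔH°_rxn = 195.06 × -37.1 = -7236.8 kJ/min
Sensible, feed 181→25 °C: -6094 kJ/min
Outlet flows (mol/min): A 61.937, B 195.06
Sensible, products 25→78.3 °C: 2300.4 kJ/min
Q = ΔH = -11030 kJ/min = -183.84 kW
Heat removed = 183.84 kJ/s

Q_out = 184 kJ/s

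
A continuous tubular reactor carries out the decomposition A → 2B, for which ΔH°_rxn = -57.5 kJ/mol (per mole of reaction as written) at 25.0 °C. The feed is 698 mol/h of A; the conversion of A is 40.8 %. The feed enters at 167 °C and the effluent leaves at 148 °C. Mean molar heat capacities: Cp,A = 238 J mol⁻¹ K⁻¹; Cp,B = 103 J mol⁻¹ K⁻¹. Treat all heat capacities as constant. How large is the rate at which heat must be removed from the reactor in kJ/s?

Extent of reaction ξ = 0.408 × 698 = 284.78 mol/h
Reaction term: ξ·ΔH°_rxn = 284.78 × -57.5 = -16375 kJ/h
Sensible, feed 167→25 °C: -23590 kJ/h
Outlet flows (mol/h): A 413.22, B 569.57
Sensible, products 25→148 °C: 19312 kJ/h
Q = ΔH = -20652 kJ/h = -5.7368 kW
Heat removed = 5.7368 kJ/s

Q_out = 5.74 kJ/s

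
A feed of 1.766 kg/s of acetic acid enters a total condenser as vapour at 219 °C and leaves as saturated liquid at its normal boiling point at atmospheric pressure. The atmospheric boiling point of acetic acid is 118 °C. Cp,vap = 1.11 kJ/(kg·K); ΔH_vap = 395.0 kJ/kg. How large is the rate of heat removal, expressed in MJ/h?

Q_c = 3220 MJ/h

vapour 219→118 °C: -112.11 kJ/kg
condensation at 118 °C: -395 kJ/kg
Δh = -112.11 + -395 = -507.11 kJ/kg
Q = ṁ·Δh = 1.766 kg/s × -507.11 kJ/kg = -895.56 kJ/s
|Q| = 895.56 kW = 3224 MJ/h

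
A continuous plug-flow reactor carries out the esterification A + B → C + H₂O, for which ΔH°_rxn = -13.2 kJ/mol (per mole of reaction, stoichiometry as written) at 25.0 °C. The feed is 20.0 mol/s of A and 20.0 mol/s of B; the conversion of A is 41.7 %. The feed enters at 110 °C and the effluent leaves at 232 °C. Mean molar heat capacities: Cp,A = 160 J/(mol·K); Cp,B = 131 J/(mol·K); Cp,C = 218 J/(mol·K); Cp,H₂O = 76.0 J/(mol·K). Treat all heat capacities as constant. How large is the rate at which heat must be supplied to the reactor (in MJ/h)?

Extent of reaction ξ = 0.417 × 20.0 = 8.34 mol/s
Reaction term: ξ·ΔH°_rxn = 8.34 × -13.2 = -110.09 kJ/s
Sensible, feed 110→25 °C: -494.7 kJ/s
Outlet flows (mol/s): A 11.66, B 11.66, C 8.34, H₂O 8.34
Sensible, products 25→232 °C: 1209.9 kJ/s
Q = ΔH = 605.13 kJ/s = 605.13 kW
Heat supplied = 2178.5 MJ/h

Q_in = 2180 MJ/h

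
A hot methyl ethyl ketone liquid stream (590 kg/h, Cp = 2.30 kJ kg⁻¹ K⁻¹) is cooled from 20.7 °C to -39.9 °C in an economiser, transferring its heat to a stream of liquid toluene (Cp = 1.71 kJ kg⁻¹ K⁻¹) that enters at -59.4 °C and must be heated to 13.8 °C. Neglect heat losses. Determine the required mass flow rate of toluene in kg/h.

Heat released by hot stream: Q = 590 × 2.30 × (20.7 − -39.9) = 82234 kJ/h
Energy balance on cold side (adiabatic exchanger): Q = ṁ_c·Cp_c·(T_c,out − T_c,in)
ṁ_c = 82234 / [1.71 × (13.8 − -59.4)] = 656.97 kg/h

ṁ_c = 657 kg/h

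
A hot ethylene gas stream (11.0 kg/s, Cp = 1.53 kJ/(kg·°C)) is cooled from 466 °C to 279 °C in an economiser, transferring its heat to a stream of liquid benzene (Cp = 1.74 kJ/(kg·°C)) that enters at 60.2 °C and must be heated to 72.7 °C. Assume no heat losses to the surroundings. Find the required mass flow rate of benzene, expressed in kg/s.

ṁ_c = 145 kg/s

Heat released by hot stream: Q = 11.0 × 1.53 × (466 − 279) = 3147.2 kJ/s
Energy balance on cold side (adiabatic exchanger): Q = ṁ_c·Cp_c·(T_c,out − T_c,in)
ṁ_c = 3147.2 / [1.74 × (72.7 − 60.2)] = 144.7 kg/s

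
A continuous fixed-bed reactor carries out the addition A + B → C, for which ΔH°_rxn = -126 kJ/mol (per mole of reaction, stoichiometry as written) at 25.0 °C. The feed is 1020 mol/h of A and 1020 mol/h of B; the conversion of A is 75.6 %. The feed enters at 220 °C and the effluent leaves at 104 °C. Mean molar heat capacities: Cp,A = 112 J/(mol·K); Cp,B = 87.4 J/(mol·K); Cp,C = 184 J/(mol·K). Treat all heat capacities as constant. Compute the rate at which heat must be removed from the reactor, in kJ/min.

Q_out = 2030 kJ/min

Extent of reaction ξ = 0.756 × 1020 = 771.12 mol/h
Reaction term: ξ·ΔH°_rxn = 771.12 × -126 = -97161 kJ/h
Sensible, feed 220→25 °C: -39661 kJ/h
Outlet flows (mol/h): A 248.88, B 248.88, C 771.12
Sensible, products 25→104 °C: 15130 kJ/h
Q = ΔH = -121690 kJ/h = -33.803 kW
Heat removed = 2028.2 kJ/min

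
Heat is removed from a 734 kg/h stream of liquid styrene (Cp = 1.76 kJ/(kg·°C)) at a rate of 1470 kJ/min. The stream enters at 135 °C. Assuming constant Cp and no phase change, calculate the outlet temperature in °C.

Q = 1470 kJ/min = 88200 kJ/h
ΔT = Q/(ṁ·Cp) = 88200/(734×1.76) = 68.275 K
T_out = 135 − 68.275 = 66.725 °C

T_out = 66.7 °C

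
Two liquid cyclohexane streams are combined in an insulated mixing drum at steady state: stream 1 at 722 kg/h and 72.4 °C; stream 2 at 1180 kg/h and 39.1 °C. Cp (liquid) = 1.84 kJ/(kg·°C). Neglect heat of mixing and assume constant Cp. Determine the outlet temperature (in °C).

No heat crosses the boundary, so H_out = H_in.
Σ ṁᵢCp,ᵢTᵢ = 722×1.84×72.4 + 1180×1.84×39.1 = 181080
Σ ṁᵢCp,ᵢ = 722×1.84 + 1180×1.84 = 3499.7
T_out = 181080 / 3499.7 = 51.741 °C

T_out = 51.7 °C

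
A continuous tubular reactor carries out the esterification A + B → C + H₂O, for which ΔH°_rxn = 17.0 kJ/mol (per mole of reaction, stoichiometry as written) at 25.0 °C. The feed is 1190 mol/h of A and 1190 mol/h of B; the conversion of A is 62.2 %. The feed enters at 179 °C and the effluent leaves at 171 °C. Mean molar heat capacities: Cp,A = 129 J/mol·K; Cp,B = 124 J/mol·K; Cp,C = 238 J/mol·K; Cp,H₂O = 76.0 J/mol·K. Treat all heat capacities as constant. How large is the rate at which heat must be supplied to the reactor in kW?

Extent of reaction ξ = 0.622 × 1190 = 740.18 mol/h
Reaction term: ξ·ΔH°_rxn = 740.18 × 17.0 = 12583 kJ/h
Sensible, feed 179→25 °C: -46365 kJ/h
Outlet flows (mol/h): A 449.82, B 449.82, C 740.18, H₂O 740.18
Sensible, products 25→171 °C: 50548 kJ/h
Q = ΔH = 16767 kJ/h = 4.6574 kW
Heat supplied = 4.6574 kW

Q_in = 4.66 kW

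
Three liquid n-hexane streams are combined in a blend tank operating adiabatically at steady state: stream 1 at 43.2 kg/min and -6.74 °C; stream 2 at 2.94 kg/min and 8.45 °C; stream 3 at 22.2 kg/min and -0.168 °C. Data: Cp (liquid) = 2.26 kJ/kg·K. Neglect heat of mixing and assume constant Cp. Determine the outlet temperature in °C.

T_out = -3.95 °C

Adiabatic, steady state ⇒ Σ ṁᵢCp,ᵢ(T_out − Tᵢ) = 0
T_out = Σ ṁᵢCp,ᵢTᵢ / Σ ṁᵢCp,ᵢ
      = -610.32 / 154.45 = -3.9516 °C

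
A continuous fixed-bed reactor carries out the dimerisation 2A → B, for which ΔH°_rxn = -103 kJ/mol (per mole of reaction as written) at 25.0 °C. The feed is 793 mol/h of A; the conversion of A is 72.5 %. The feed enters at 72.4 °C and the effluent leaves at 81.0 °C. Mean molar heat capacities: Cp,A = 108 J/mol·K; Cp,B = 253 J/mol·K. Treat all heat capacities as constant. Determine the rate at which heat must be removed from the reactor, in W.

Extent of reaction ξ = 0.725 × 793 / 2 = 287.46 mol/h
Reaction term: ξ·ΔH°_rxn = 287.46 × -103 = -29609 kJ/h
Sensible, feed 72.4→25 °C: -4059.5 kJ/h
Outlet flows (mol/h): A 218.08, B 287.46
Sensible, products 25→81.0 °C: 5391.7 kJ/h
Q = ΔH = -28276 kJ/h = -7.8546 kW
Heat removed = 7854.6 W

Q_out = 7850 W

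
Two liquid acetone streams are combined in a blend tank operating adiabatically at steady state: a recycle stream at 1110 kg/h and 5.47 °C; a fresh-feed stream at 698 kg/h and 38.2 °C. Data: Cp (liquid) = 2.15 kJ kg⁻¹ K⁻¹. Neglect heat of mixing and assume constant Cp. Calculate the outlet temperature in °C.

Adiabatic, steady state ⇒ Σ ṁᵢCp,ᵢ(T_out − Tᵢ) = 0
Σ ṁᵢCp,ᵢTᵢ = 1110×2.15×5.47 + 698×2.15×38.2 = 70381
Σ ṁᵢCp,ᵢ = 1110×2.15 + 698×2.15 = 3887.2
T_out = 70381 / 3887.2 = 18.106 °C

T_out = 18.1 °C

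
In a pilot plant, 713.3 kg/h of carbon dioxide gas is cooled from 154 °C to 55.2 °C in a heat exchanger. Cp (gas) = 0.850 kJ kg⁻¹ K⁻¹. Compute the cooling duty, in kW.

Q_c = 16.6 kW

Q = ṁ·Cp·ΔT = 713.3 × 0.850 × (55.2 − 154) = -59903 kJ/h
Converting: 59903 / 3600 s = 16.64 kW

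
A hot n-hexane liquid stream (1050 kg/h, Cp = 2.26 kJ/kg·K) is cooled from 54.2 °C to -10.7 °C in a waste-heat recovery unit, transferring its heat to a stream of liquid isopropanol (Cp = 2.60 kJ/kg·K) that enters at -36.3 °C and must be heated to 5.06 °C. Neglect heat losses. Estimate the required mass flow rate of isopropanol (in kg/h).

ṁ_c = 1430 kg/h

Heat released by hot stream: Q = 1050 × 2.26 × (54.2 − -10.7) = 154010 kJ/h
Energy balance on cold side (adiabatic exchanger): Q = ṁ_c·Cp_c·(T_c,out − T_c,in)
ṁ_c = 154010 / [2.60 × (5.06 − -36.3)] = 1432.2 kg/h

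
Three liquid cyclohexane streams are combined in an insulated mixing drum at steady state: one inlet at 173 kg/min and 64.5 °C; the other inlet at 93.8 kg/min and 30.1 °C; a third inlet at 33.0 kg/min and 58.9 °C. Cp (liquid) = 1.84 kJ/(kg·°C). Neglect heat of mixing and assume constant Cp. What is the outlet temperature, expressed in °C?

T_out = 53.1 °C

No heat crosses the boundary, so H_out = H_in.
Σ ṁᵢCp,ᵢTᵢ = 173×1.84×64.5 + 93.8×1.84×30.1 + 33.0×1.84×58.9 = 29303
Σ ṁᵢCp,ᵢ = 173×1.84 + 93.8×1.84 + 33.0×1.84 = 551.63
T_out = 29303 / 551.63 = 53.121 °C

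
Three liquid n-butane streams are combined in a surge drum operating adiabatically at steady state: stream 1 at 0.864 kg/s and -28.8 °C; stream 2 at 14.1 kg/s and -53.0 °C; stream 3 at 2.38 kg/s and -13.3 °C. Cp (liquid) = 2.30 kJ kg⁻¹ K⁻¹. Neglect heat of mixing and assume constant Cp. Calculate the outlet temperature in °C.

No heat crosses the boundary, so H_out = H_in.
Σ ṁᵢCp,ᵢTᵢ = 0.864×2.30×-28.8 + 14.1×2.30×-53.0 + 2.38×2.30×-13.3 = -1848.8
Σ ṁᵢCp,ᵢ = 0.864×2.30 + 14.1×2.30 + 2.38×2.30 = 39.891
T_out = -1848.8 / 39.891 = -46.347 °C

T_out = -46.3 °C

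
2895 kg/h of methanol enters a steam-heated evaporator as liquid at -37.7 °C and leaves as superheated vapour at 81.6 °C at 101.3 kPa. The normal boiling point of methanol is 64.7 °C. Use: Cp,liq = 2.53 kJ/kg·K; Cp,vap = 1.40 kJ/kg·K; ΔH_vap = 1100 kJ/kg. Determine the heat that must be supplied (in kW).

Q = 1110 kW

liquid -37.7→64.7 °C: 259.07 kJ/kg
vaporisation at 64.7 °C: 1100 kJ/kg
vapour 64.7→81.6 °C: 23.66 kJ/kg
Δh = 259.07 + 1100 + 23.66 = 1382.7 kJ/kg
Q = ṁ·Δh = 2895 kg/h × 1382.7 kJ/kg = 4.003e+06 kJ/h
|Q| = 1111.9 kW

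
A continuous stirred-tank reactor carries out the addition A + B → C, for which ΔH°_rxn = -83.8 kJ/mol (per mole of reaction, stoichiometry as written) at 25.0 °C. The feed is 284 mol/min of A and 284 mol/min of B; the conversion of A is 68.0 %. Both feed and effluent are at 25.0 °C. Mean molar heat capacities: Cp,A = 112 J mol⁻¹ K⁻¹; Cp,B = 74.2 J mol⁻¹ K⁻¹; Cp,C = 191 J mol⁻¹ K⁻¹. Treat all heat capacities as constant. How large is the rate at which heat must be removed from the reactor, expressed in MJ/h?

Q_out = 971 MJ/h

Extent of reaction ξ = 0.680 × 284 = 193.12 mol/min
Reaction term: ξ·ΔH°_rxn = 193.12 × -83.8 = -16183 kJ/min
Q = ΔH = -16183 kJ/min = -269.72 kW
Heat removed = 971.01 MJ/h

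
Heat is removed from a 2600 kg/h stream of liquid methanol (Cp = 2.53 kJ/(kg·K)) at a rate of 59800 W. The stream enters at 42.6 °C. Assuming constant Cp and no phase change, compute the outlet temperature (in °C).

Q = 59800 W = 215280 kJ/h
ΔT = Q/(ṁ·Cp) = 215280/(2600×2.53) = 32.727 K
T_out = 42.6 − 32.727 = 9.8727 °C

T_out = 9.87 °C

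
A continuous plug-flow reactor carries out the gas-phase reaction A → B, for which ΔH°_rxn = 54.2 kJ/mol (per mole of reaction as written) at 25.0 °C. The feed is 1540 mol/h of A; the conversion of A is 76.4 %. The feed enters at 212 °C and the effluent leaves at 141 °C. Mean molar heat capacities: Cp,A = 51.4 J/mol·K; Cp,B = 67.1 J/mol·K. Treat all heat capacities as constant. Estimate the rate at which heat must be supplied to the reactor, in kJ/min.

Q_in = 1000 kJ/min

Extent of reaction ξ = 0.764 × 1540 = 1176.6 mol/h
Reaction term: ξ·ΔH°_rxn = 1176.6 × 54.2 = 63770 kJ/h
Sensible, feed 212→25 °C: -14802 kJ/h
Outlet flows (mol/h): A 363.44, B 1176.6
Sensible, products 25→141 °C: 11325 kJ/h
Q = ΔH = 60292 kJ/h = 16.748 kW
Heat supplied = 1004.9 kJ/min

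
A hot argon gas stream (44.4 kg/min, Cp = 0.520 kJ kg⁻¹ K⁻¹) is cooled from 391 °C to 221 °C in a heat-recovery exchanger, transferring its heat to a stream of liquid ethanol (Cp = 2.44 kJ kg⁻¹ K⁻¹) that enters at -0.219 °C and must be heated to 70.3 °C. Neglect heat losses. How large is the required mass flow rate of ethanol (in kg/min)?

Heat released by hot stream: Q = 44.4 × 0.520 × (391 − 221) = 3925 kJ/min
Energy balance on cold side (adiabatic exchanger): Q = ṁ_c·Cp_c·(T_c,out − T_c,in)
ṁ_c = 3925 / [2.44 × (70.3 − -0.219)] = 22.811 kg/min

ṁ_c = 22.8 kg/min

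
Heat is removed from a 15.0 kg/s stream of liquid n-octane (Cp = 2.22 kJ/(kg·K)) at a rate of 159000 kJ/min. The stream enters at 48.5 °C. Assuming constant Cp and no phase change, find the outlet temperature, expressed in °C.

T_out = -31.1 °C

Q = 159000 kJ/min = 2650 kJ/s
ΔT = Q/(ṁ·Cp) = 2650/(15.0×2.22) = 79.58 K
T_out = 48.5 − 79.58 = -31.08 °C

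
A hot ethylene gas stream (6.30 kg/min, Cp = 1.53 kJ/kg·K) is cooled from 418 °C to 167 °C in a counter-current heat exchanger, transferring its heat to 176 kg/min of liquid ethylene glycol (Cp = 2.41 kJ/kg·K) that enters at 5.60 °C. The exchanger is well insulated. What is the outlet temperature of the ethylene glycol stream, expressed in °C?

T_c,out = 11.3 °C

Heat released by hot stream: Q = 6.30 × 1.53 × (418 − 167) = 2419.4 kJ/min
Energy balance on cold side (adiabatic exchanger): Q = ṁ_c·Cp_c·(T_c,out − T_c,in)
T_c,out = 5.60 + 2419.4/(176 × 2.41) = 11.304 °C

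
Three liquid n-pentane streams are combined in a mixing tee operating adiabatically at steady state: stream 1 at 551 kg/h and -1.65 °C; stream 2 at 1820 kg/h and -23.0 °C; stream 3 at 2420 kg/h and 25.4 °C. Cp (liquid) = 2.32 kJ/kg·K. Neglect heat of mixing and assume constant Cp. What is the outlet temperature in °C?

T_out = 3.90 °C

Adiabatic, steady state ⇒ Σ ṁᵢCp,ᵢ(T_out − Tᵢ) = 0
T_out = Σ ṁᵢCp,ᵢTᵢ / Σ ṁᵢCp,ᵢ
      = 43381 / 11115 = 3.9029 °C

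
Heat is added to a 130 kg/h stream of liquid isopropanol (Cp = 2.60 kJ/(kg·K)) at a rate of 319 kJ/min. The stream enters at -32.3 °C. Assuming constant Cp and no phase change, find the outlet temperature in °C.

Q = 319 kJ/min = 19140 kJ/h
ΔT = Q/(ṁ·Cp) = 19140/(130×2.60) = 56.627 K
T_out = -32.3 + 56.627 = 24.327 °C

T_out = 24.3 °C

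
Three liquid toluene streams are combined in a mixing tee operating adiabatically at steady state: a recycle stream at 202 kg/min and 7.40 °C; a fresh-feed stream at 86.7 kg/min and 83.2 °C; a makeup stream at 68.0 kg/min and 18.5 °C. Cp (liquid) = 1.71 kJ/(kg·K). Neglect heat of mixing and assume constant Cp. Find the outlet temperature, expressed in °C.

Adiabatic, steady state ⇒ Σ ṁᵢCp,ᵢ(T_out − Tᵢ) = 0
Σ ṁᵢCp,ᵢTᵢ = 202×1.71×7.40 + 86.7×1.71×83.2 + 68.0×1.71×18.5 = 17042
Σ ṁᵢCp,ᵢ = 202×1.71 + 86.7×1.71 + 68.0×1.71 = 609.96
T_out = 17042 / 609.96 = 27.94 °C

T_out = 27.9 °C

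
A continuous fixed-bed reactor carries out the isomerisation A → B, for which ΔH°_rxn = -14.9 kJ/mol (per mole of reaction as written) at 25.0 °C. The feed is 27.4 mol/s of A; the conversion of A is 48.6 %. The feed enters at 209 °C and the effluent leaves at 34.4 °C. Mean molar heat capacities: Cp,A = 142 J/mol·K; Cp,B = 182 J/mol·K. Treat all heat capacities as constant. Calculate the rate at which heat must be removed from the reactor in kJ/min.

Extent of reaction ξ = 0.486 × 27.4 = 13.316 mol/s
Reaction term: ξ·ΔH°_rxn = 13.316 × -14.9 = -198.41 kJ/s
Sensible, feed 209→25 °C: -715.91 kJ/s
Outlet flows (mol/s): A 14.084, B 13.316
Sensible, products 25→34.4 °C: 41.58 kJ/s
Q = ΔH = -872.74 kJ/s = -872.74 kW
Heat removed = 52364 kJ/min

Q_out = 52400 kJ/min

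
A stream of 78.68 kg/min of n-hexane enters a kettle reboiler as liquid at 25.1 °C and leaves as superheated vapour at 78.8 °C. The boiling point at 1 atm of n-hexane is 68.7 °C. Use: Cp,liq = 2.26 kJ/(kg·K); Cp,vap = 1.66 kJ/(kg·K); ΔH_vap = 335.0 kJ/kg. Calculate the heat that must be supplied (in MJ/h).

liquid 25.1→68.7 °C: 98.536 kJ/kg
vaporisation at 68.7 °C: 335 kJ/kg
vapour 68.7→78.8 °C: 16.766 kJ/kg
Δh = 98.536 + 335 + 16.766 = 450.3 kJ/kg
Q = ṁ·Δh = 78.68 kg/min × 450.3 kJ/kg = 35430 kJ/min
|Q| = 590.5 kW = 2125.8 MJ/h

Q = 2130 MJ/h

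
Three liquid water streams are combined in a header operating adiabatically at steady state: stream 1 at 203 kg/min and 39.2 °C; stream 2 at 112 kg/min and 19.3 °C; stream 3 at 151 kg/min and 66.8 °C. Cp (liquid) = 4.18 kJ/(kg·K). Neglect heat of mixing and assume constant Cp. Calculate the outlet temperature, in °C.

T_out = 43.4 °C

Energy balance with Q = 0: Σ ṁᵢCp,ᵢ(T_out − Tᵢ) = 0
Σ ṁᵢCp,ᵢTᵢ = 203×4.18×39.2 + 112×4.18×19.3 + 151×4.18×66.8 = 84461
Σ ṁᵢCp,ᵢ = 203×4.18 + 112×4.18 + 151×4.18 = 1947.9
T_out = 84461 / 1947.9 = 43.361 °C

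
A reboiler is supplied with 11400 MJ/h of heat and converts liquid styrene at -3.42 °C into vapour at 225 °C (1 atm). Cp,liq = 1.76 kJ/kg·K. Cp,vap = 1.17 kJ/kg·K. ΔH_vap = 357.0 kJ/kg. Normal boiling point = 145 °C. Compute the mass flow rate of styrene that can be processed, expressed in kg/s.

ṁ = 4.45 kg/s

Δh = 1.76×(145−-3.42) + 357.0 + 1.17×(225−145) = 711.82 kJ/kg
Q = 11400 MJ/h = 3166.7 kJ/s = 3166.7 kJ/s
ṁ = Q/Δh = 3166.7 / 711.82 = 4.4487 kg/s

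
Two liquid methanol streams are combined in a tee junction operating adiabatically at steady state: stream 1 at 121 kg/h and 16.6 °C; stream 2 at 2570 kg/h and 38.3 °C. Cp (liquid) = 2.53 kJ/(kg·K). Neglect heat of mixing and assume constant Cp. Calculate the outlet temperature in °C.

Adiabatic, steady state ⇒ Σ ṁᵢCp,ᵢ(T_out − Tᵢ) = 0
Σ ṁᵢCp,ᵢTᵢ = 121×2.53×16.6 + 2570×2.53×38.3 = 254110
Σ ṁᵢCp,ᵢ = 121×2.53 + 2570×2.53 = 6808.2
T_out = 254110 / 6808.2 = 37.324 °C

T_out = 37.3 °C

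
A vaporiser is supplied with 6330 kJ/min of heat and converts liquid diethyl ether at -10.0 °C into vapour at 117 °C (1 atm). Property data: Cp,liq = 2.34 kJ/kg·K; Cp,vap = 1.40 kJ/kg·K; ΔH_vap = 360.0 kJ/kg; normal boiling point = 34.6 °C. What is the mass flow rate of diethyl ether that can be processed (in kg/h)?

Δh = 2.34×(34.6−-10.0) + 360.0 + 1.40×(117−34.6) = 579.72 kJ/kg
Q = 6330 kJ/min = 105.5 kJ/s = 379800 kJ/h
ṁ = Q/Δh = 379800 / 579.72 = 655.14 kg/h

ṁ = 655 kg/h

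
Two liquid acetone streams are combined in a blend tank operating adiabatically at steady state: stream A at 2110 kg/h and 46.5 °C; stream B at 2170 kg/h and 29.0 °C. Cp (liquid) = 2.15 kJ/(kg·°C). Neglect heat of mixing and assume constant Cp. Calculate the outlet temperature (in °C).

T_out = 37.6 °C

Energy balance with Q = 0: Σ ṁᵢCp,ᵢ(T_out − Tᵢ) = 0
Σ ṁᵢCp,ᵢTᵢ = 2110×2.15×46.5 + 2170×2.15×29.0 = 346250
Σ ṁᵢCp,ᵢ = 2110×2.15 + 2170×2.15 = 9202
T_out = 346250 / 9202 = 37.627 °C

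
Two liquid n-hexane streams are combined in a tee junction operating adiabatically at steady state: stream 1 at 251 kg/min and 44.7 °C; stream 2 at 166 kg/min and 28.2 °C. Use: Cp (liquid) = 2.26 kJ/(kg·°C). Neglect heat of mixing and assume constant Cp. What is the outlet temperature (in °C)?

Adiabatic, steady state ⇒ Σ ṁᵢCp,ᵢ(T_out − Tᵢ) = 0
Σ ṁᵢCp,ᵢTᵢ = 251×2.26×44.7 + 166×2.26×28.2 = 35936
Σ ṁᵢCp,ᵢ = 251×2.26 + 166×2.26 = 942.42
T_out = 35936 / 942.42 = 38.132 °C

T_out = 38.1 °C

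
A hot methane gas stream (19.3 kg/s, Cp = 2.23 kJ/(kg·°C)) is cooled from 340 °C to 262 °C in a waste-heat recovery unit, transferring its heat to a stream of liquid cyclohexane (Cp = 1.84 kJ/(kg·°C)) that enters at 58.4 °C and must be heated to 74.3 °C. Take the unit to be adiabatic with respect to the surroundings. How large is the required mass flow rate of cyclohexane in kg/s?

Heat released by hot stream: Q = 19.3 × 2.23 × (340 − 262) = 3357 kJ/s
Energy balance on cold side (adiabatic exchanger): Q = ṁ_c·Cp_c·(T_c,out − T_c,in)
ṁ_c = 3357 / [1.84 × (74.3 − 58.4)] = 114.75 kg/s

ṁ_c = 115 kg/s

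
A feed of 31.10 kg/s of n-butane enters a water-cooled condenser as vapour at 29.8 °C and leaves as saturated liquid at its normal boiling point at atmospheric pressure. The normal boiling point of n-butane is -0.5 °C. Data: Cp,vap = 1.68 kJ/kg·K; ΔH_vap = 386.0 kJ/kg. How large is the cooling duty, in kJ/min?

Q_c = 815000 kJ/min

vapour 29.8→-0.5 °C: -50.904 kJ/kg
condensation at -0.5 °C: -386 kJ/kg
Δh = -50.904 + -386 = -436.9 kJ/kg
Q = ṁ·Δh = 31.10 kg/s × -436.9 kJ/kg = -13588 kJ/s
|Q| = 13588 kW = 815260 kJ/min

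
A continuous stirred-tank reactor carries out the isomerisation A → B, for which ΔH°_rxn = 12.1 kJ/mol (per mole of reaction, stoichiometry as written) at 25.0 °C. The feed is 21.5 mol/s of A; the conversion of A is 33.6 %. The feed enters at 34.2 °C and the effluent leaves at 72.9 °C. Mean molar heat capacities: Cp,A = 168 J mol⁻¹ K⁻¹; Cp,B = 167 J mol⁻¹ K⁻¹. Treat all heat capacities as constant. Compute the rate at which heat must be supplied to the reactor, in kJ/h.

Extent of reaction ξ = 0.336 × 21.5 = 7.224 mol/s
Reaction term: ξ·ΔH°_rxn = 7.224 × 12.1 = 87.41 kJ/s
Sensible, feed 34.2→25 °C: -33.23 kJ/s
Outlet flows (mol/s): A 14.276, B 7.224
Sensible, products 25→72.9 °C: 172.67 kJ/s
Q = ΔH = 226.85 kJ/s = 226.85 kW
Heat supplied = 816660 kJ/h

Q_in = 817000 kJ/h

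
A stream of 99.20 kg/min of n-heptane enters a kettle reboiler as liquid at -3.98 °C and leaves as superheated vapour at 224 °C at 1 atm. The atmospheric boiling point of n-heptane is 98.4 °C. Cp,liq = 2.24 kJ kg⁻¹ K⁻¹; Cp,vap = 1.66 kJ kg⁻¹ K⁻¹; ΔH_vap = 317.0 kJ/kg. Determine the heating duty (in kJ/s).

Q = 1250 kJ/s

liquid -3.98→98.4 °C: 229.33 kJ/kg
vaporisation at 98.4 °C: 317 kJ/kg
vapour 98.4→224 °C: 208.5 kJ/kg
Δh = 229.33 + 317 + 208.5 = 754.83 kJ/kg
Q = ṁ·Δh = 99.20 kg/min × 754.83 kJ/kg = 74879 kJ/min
|Q| = 1248 kW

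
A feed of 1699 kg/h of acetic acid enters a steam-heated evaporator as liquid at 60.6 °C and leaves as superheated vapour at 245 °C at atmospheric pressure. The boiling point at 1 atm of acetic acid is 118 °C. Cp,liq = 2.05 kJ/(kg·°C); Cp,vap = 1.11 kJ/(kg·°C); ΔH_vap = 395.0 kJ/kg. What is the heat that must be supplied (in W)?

Q = 308000 W

liquid 60.6→118 °C: 117.67 kJ/kg
vaporisation at 118 °C: 395 kJ/kg
vapour 118→245 °C: 140.97 kJ/kg
Δh = 117.67 + 395 + 140.97 = 653.64 kJ/kg
Q = ṁ·Δh = 1699 kg/h × 653.64 kJ/kg = 1.1105e+06 kJ/h
|Q| = 308.48 kW = 308480 W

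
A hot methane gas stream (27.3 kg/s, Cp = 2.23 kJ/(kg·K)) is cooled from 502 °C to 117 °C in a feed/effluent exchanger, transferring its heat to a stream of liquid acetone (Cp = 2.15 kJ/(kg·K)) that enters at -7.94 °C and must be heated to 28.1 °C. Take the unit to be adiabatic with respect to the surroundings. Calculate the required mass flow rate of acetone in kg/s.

ṁ_c = 302 kg/s

Heat released by hot stream: Q = 27.3 × 2.23 × (502 − 117) = 23438 kJ/s
Energy balance on cold side (adiabatic exchanger): Q = ṁ_c·Cp_c·(T_c,out − T_c,in)
ṁ_c = 23438 / [2.15 × (28.1 − -7.94)] = 302.49 kg/s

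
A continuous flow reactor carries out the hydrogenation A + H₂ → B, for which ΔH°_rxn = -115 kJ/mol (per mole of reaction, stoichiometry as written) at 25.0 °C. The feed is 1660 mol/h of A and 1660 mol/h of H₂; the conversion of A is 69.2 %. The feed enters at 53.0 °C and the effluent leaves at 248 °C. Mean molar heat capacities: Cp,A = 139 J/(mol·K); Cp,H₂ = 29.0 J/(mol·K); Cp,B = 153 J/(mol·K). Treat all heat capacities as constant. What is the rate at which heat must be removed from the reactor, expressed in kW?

Q_out = 22.7 kW

Extent of reaction ξ = 0.692 × 1660 = 1148.7 mol/h
Reaction term: ξ·ΔH°_rxn = 1148.7 × -115 = -132100 kJ/h
Sensible, feed 53.0→25 °C: -7808.6 kJ/h
Outlet flows (mol/h): A 511.28, H₂ 511.28, B 1148.7
Sensible, products 25→248 °C: 58348 kJ/h
Q = ΔH = -81564 kJ/h = -22.657 kW
Heat removed = 22.657 kW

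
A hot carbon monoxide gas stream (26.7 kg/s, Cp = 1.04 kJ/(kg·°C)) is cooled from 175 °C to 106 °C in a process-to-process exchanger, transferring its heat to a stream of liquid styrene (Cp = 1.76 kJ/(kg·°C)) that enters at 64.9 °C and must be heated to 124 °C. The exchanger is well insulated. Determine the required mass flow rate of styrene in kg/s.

ṁ_c = 18.4 kg/s

Heat released by hot stream: Q = 26.7 × 1.04 × (175 − 106) = 1916 kJ/s
Energy balance on cold side (adiabatic exchanger): Q = ṁ_c·Cp_c·(T_c,out − T_c,in)
ṁ_c = 1916 / [1.76 × (124 − 64.9)] = 18.42 kg/s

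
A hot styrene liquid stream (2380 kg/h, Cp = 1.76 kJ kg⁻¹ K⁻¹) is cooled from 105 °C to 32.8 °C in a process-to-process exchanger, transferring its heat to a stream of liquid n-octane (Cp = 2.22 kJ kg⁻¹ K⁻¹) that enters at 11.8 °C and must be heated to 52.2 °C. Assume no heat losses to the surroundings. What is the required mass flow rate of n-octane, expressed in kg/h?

Heat released by hot stream: Q = 2380 × 1.76 × (105 − 32.8) = 302430 kJ/h
Energy balance on cold side (adiabatic exchanger): Q = ṁ_c·Cp_c·(T_c,out − T_c,in)
ṁ_c = 302430 / [2.22 × (52.2 − 11.8)] = 3372 kg/h

ṁ_c = 3370 kg/h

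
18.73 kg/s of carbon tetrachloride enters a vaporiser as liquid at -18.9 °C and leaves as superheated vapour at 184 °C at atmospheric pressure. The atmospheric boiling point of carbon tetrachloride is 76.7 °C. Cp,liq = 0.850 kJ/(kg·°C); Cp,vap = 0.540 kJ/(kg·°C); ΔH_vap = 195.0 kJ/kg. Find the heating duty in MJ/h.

liquid -18.9→76.7 °C: 81.26 kJ/kg
vaporisation at 76.7 °C: 195 kJ/kg
vapour 76.7→184 °C: 57.942 kJ/kg
Δh = 81.26 + 195 + 57.942 = 334.2 kJ/kg
Q = ṁ·Δh = 18.73 kg/s × 334.2 kJ/kg = 6259.6 kJ/s
|Q| = 6259.6 kW = 22535 MJ/h

Q = 22500 MJ/h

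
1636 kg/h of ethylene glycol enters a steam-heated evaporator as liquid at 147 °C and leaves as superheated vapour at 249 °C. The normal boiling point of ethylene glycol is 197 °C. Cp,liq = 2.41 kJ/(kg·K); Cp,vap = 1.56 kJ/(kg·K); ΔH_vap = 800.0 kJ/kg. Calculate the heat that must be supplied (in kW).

liquid 147→197 °C: 120.5 kJ/kg
vaporisation at 197 °C: 800 kJ/kg
vapour 197→249 °C: 81.12 kJ/kg
Δh = 120.5 + 800 + 81.12 = 1001.6 kJ/kg
Q = ṁ·Δh = 1636 kg/h × 1001.6 kJ/kg = 1.6387e+06 kJ/h
|Q| = 455.18 kW

Q = 455 kW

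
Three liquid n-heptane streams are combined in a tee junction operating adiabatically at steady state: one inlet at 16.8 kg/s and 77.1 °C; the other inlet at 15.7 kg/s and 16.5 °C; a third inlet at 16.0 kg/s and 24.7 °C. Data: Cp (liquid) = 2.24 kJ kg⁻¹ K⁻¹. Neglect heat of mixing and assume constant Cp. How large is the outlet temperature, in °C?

T_out = 40.2 °C

Energy balance with Q = 0: Σ ṁᵢCp,ᵢ(T_out − Tᵢ) = 0
Σ ṁᵢCp,ᵢTᵢ = 16.8×2.24×77.1 + 15.7×2.24×16.5 + 16.0×2.24×24.7 = 4366.9
Σ ṁᵢCp,ᵢ = 16.8×2.24 + 15.7×2.24 + 16.0×2.24 = 108.64
T_out = 4366.9 / 108.64 = 40.196 °C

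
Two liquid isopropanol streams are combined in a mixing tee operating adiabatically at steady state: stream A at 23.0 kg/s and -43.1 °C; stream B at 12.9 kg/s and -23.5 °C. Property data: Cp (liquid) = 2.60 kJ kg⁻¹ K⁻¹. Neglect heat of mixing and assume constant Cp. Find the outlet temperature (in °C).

T_out = -36.1 °C

Adiabatic, steady state ⇒ Σ ṁᵢCp,ᵢ(T_out − Tᵢ) = 0
Σ ṁᵢCp,ᵢTᵢ = 23.0×2.60×-43.1 + 12.9×2.60×-23.5 = -3365.6
Σ ṁᵢCp,ᵢ = 23.0×2.60 + 12.9×2.60 = 93.34
T_out = -3365.6 / 93.34 = -36.057 °C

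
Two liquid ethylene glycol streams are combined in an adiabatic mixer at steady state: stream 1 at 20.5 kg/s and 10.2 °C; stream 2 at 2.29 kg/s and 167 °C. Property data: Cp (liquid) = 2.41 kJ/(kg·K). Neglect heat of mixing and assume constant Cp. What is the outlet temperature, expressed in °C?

T_out = 26.0 °C

No heat crosses the boundary, so H_out = H_in.
Σ ṁᵢCp,ᵢTᵢ = 20.5×2.41×10.2 + 2.29×2.41×167 = 1425.6
Σ ṁᵢCp,ᵢ = 20.5×2.41 + 2.29×2.41 = 54.924
T_out = 1425.6 / 54.924 = 25.956 °C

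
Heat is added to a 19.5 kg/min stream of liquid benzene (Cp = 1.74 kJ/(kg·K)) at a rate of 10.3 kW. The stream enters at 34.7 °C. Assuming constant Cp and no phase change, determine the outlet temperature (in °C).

T_out = 52.9 °C

Q = 10.3 kW = 618 kJ/min
ΔT = Q/(ṁ·Cp) = 618/(19.5×1.74) = 18.214 K
T_out = 34.7 + 18.214 = 52.914 °C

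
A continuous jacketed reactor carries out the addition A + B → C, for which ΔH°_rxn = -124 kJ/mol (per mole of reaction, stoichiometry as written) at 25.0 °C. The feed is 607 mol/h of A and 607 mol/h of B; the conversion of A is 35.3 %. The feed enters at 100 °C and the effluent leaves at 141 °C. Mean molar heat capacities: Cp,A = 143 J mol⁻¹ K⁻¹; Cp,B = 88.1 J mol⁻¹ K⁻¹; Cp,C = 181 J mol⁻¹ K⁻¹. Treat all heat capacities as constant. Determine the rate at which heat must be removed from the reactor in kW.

Extent of reaction ξ = 0.353 × 607 = 214.27 mol/h
Reaction term: ξ·ΔH°_rxn = 214.27 × -124 = -26570 kJ/h
Sensible, feed 100→25 °C: -10521 kJ/h
Outlet flows (mol/h): A 392.73, B 392.73, C 214.27
Sensible, products 25→141 °C: 15027 kJ/h
Q = ΔH = -22063 kJ/h = -6.1287 kW
Heat removed = 6.1287 kW

Q_out = 6.13 kW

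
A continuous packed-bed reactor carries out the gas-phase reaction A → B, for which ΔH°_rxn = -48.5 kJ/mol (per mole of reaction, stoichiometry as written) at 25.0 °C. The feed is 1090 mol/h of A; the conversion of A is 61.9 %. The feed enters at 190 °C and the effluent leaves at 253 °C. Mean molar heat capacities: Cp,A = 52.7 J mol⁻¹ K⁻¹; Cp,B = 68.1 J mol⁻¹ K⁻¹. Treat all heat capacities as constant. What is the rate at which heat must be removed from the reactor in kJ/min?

Extent of reaction ξ = 0.619 × 1090 = 674.71 mol/h
Reaction term: ξ·ΔH°_rxn = 674.71 × -48.5 = -32723 kJ/h
Sensible, feed 190→25 °C: -9478.1 kJ/h
Outlet flows (mol/h): A 415.29, B 674.71
Sensible, products 25→253 °C: 15466 kJ/h
Q = ΔH = -26735 kJ/h = -7.4265 kW
Heat removed = 445.59 kJ/min

Q_out = 446 kJ/min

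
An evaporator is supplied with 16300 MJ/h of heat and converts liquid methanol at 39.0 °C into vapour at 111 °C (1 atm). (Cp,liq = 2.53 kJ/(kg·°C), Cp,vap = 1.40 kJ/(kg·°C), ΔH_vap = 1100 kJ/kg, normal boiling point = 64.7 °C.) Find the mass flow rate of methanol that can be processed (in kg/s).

ṁ = 3.68 kg/s

Δh = 2.53×(64.7−39.0) + 1100 + 1.40×(111−64.7) = 1229.8 kJ/kg
Q = 16300 MJ/h = 4527.8 kJ/s = 4527.8 kJ/s
ṁ = Q/Δh = 4527.8 / 1229.8 = 3.6816 kg/s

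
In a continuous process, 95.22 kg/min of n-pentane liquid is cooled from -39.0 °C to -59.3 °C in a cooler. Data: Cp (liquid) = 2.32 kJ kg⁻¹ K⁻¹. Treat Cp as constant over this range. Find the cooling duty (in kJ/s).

Q_c = 74.7 kJ/s

Q = ṁ·Cp·ΔT = 95.22 × 2.32 × (-59.3 − -39.0) = -4484.5 kJ/min
Converting: 4484.5 / 60 s = 74.741 kW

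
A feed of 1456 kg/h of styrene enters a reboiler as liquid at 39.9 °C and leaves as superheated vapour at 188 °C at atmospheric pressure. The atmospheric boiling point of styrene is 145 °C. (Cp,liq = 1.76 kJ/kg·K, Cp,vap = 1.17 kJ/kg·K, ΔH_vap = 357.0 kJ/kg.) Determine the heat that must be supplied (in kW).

liquid 39.9→145 °C: 184.98 kJ/kg
vaporisation at 145 °C: 357 kJ/kg
vapour 145→188 °C: 50.31 kJ/kg
Δh = 184.98 + 357 + 50.31 = 592.29 kJ/kg
Q = ṁ·Δh = 1456 kg/h × 592.29 kJ/kg = 862370 kJ/h
|Q| = 239.55 kW

Q = 240 kW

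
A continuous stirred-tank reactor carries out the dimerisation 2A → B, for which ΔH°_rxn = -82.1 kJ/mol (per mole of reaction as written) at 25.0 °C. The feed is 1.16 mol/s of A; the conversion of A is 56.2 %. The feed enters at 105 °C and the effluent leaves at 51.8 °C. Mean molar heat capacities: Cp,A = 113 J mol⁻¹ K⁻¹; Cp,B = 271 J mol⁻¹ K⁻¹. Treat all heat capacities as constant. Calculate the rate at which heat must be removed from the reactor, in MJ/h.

Q_out = 120 MJ/h

Extent of reaction ξ = 0.562 × 1.16 / 2 = 0.32596 mol/s
Reaction term: ξ·ΔH°_rxn = 0.32596 × -82.1 = -26.761 kJ/s
Sensible, feed 105→25 °C: -10.486 kJ/s
Outlet flows (mol/s): A 0.50808, B 0.32596
Sensible, products 25→51.8 °C: 3.9061 kJ/s
Q = ΔH = -33.342 kJ/s = -33.342 kW
Heat removed = 120.03 MJ/h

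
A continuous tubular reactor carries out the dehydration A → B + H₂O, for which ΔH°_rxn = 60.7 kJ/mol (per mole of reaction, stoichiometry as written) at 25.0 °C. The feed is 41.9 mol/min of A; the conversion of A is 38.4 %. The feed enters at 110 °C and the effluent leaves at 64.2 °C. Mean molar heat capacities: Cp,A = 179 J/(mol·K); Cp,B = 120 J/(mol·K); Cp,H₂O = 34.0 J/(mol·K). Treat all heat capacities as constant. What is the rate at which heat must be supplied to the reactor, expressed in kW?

Q_in = 10.3 kW

Extent of reaction ξ = 0.384 × 41.9 = 16.09 mol/min
Reaction term: ξ·ΔH°_rxn = 16.09 × 60.7 = 976.64 kJ/min
Sensible, feed 110→25 °C: -637.51 kJ/min
Outlet flows (mol/min): A 25.81, B 16.09, H₂O 16.09
Sensible, products 25→64.2 °C: 278.24 kJ/min
Q = ΔH = 617.37 kJ/min = 10.289 kW
Heat supplied = 10.289 kW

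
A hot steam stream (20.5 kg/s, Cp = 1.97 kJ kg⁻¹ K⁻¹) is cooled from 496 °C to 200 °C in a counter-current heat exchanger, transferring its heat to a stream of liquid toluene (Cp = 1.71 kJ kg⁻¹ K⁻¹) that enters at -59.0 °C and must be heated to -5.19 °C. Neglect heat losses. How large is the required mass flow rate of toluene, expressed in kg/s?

Heat released by hot stream: Q = 20.5 × 1.97 × (496 − 200) = 11954 kJ/s
Energy balance on cold side (adiabatic exchanger): Q = ṁ_c·Cp_c·(T_c,out − T_c,in)
ṁ_c = 11954 / [1.71 × (-5.19 − -59.0)] = 129.91 kg/s

ṁ_c = 130 kg/s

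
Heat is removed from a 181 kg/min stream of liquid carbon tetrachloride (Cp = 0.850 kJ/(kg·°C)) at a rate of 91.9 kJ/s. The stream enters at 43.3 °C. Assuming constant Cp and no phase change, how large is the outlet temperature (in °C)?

T_out = 7.46 °C

Q = 91.9 kJ/s = 5514 kJ/min
ΔT = Q/(ṁ·Cp) = 5514/(181×0.850) = 35.84 K
T_out = 43.3 − 35.84 = 7.4599 °C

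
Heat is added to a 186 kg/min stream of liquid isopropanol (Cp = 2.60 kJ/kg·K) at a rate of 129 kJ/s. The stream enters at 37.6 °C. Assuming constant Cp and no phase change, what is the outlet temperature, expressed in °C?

T_out = 53.6 °C

Q = 129 kJ/s = 7740 kJ/min
ΔT = Q/(ṁ·Cp) = 7740/(186×2.60) = 16.005 K
T_out = 37.6 + 16.005 = 53.605 °C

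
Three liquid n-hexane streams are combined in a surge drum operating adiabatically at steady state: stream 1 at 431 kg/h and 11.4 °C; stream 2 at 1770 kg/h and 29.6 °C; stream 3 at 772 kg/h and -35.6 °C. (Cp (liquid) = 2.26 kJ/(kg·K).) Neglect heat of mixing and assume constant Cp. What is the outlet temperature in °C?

Energy balance with Q = 0: Σ ṁᵢCp,ᵢ(T_out − Tᵢ) = 0
Σ ṁᵢCp,ᵢTᵢ = 431×2.26×11.4 + 1770×2.26×29.6 + 772×2.26×-35.6 = 67398
Σ ṁᵢCp,ᵢ = 431×2.26 + 1770×2.26 + 772×2.26 = 6719
T_out = 67398 / 6719 = 10.031 °C

T_out = 10.0 °C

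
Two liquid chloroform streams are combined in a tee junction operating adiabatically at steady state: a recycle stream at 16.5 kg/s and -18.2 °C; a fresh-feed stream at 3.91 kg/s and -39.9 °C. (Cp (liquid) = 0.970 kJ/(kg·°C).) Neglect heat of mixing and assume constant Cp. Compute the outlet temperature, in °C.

T_out = -22.4 °C

No heat crosses the boundary, so H_out = H_in.
Σ ṁᵢCp,ᵢTᵢ = 16.5×0.970×-18.2 + 3.91×0.970×-39.9 = -442.62
Σ ṁᵢCp,ᵢ = 16.5×0.970 + 3.91×0.970 = 19.798
T_out = -442.62 / 19.798 = -22.357 °C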